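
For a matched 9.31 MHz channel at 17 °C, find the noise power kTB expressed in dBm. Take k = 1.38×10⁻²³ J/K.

T = 17 °C + 273.15 = 290.15 K
P_n = kTB = 1.38×10⁻²³ × 290.15 × 9.31×10⁶ = 3.73×10⁻¹⁴ W
In dBm: 10 log₁₀(3.73×10⁻¹⁴ / 10⁻³) = −104.3 dBm

−104.3 dBm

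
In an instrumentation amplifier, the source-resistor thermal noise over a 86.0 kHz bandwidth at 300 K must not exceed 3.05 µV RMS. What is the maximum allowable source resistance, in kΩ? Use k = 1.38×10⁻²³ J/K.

Johnson–Nyquist: V_n = √(4kTRB) ⇒ R = V_n² / (4kTB)
4kTB = 4 × 1.38×10⁻²³ × 300 × 8.60×10⁴ = 1.42×10⁻¹⁵
R = (3.05×10⁻⁶)² / 1.42×10⁻¹⁵ = 6.53×10³ Ω = 6.53 kΩ

6.53 kΩ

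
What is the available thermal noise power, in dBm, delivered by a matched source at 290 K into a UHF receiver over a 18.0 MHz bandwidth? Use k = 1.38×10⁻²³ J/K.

−101.4 dBm

P_n = kTB = 1.38×10⁻²³ × 290 × 1.80×10⁷ = 7.20×10⁻¹⁴ W
In dBm: 10 log₁₀(7.20×10⁻¹⁴ / 10⁻³) = −101.4 dBm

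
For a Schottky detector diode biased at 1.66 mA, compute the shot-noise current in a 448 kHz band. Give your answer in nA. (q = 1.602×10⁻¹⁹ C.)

I_n = √(2qI·B)
2qI·B = 2 × 1.602×10⁻¹⁹ × 1.66×10⁻³ × 4.48×10⁵ = 2.38×10⁻¹⁶ A²
I_n = √(2.38×10⁻¹⁶) = 1.54×10⁻⁸ A = 15.4 nA

15.4 nA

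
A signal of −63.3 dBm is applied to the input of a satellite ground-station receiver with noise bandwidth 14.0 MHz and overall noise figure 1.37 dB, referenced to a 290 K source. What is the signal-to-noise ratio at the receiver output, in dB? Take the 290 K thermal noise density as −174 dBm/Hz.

Noise floor: N = −174 + 10 log₁₀(B) + NF
10 log₁₀(1.40×10⁷) = 71.46 dB
N = −174 + 71.46 + 1.37 = −101.17 dBm
SNR = P_sig − N = −63.3 − (−101.17) = 37.87 dB → 37.9 dB

37.9 dB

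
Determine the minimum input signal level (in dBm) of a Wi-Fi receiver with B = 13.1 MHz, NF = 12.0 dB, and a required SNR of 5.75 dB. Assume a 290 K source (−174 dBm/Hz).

−85.1 dBm

Sensitivity = −174 + 10 log₁₀(B) + NF + SNR_min
= −174 + 71.17 + 12.0 + 5.75
= −85.08 dBm → −85.1 dBm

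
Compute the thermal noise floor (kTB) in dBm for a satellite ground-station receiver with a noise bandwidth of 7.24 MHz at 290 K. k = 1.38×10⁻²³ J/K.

−105.4 dBm

P_n = kTB = 1.38×10⁻²³ × 290 × 7.24×10⁶ = 2.90×10⁻¹⁴ W
In dBm: 10 log₁₀(2.90×10⁻¹⁴ / 10⁻³) = −105.4 dBm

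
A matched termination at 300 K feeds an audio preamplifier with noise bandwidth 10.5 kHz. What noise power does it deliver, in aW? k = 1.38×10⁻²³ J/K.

P_n = kTB = 1.38×10⁻²³ × 300 × 1.05×10⁴ = 4.35×10⁻¹⁷ W = 43.5 aW

43.5 aW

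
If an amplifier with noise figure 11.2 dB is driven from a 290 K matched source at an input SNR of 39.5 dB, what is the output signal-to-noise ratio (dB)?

28.3 dB

By definition F = SNR_in/SNR_out, so in dB: SNR_out = SNR_in − NF
SNR_out = 39.5 − 11.2 = 28.3 dB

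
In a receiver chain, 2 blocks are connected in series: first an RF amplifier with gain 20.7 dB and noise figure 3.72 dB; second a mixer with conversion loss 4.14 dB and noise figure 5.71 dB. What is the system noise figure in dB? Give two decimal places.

3.76 dB

Convert to linear (a loss of L dB is a gain of −L dB): F_i = 10^(NF_i/10), G_i = 10^(G_i,dB/10)
  Stage 1: F_1 = 10^(3.72/10) = 2.355, G_1 = 10^(20.7/10) = 117.5
  Stage 2: F_2 = 10^(5.71/10) = 3.724, G_2 = 10^(−4.14/10) = 0.3855
Friis cascade:
  F = 2.355 + (3.724 − 1)/117.5 = 2.378
NF = 10 log₁₀(2.378) = 3.76 dB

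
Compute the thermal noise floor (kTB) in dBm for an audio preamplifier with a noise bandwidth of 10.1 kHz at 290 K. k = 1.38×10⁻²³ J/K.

−133.9 dBm

P_n = kTB = 1.38×10⁻²³ × 290 × 1.01×10⁴ = 4.04×10⁻¹⁷ W
In dBm: 10 log₁₀(4.04×10⁻¹⁷ / 10⁻³) = −133.9 dBm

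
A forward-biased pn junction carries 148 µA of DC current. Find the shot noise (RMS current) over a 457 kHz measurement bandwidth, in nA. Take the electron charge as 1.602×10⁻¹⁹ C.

4.66 nA

I_n = √(2qI·B)
2qI·B = 2 × 1.602×10⁻¹⁹ × 1.48×10⁻⁴ × 4.57×10⁵ = 2.17×10⁻¹⁷ A²
I_n = √(2.17×10⁻¹⁷) = 4.66×10⁻⁹ A = 4.66 nA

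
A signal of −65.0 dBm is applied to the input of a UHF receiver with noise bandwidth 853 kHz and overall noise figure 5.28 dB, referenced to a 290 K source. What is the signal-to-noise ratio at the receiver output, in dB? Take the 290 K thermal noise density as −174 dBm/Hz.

Noise floor: N = −174 + 10 log₁₀(B) + NF
10 log₁₀(8.53×10⁵) = 59.31 dB
N = −174 + 59.31 + 5.28 = −109.41 dBm
SNR = P_sig − N = −65.0 − (−109.41) = 44.41 dB → 44.4 dB

44.4 dB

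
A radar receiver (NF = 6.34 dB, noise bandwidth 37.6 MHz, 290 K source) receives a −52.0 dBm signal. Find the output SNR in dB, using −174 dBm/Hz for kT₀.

Noise floor: N = −174 + 10 log₁₀(B) + NF
10 log₁₀(3.76×10⁷) = 75.75 dB
N = −174 + 75.75 + 6.34 = −91.91 dBm
SNR = P_sig − N = −52.0 − (−91.91) = 39.91 dB → 39.9 dB

39.9 dB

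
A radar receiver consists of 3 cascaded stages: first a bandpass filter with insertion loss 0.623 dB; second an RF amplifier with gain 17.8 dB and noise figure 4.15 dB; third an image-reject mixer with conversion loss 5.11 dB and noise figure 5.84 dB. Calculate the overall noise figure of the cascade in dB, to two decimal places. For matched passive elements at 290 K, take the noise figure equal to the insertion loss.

Convert to linear (a loss of L dB is a gain of −L dB): F_i = 10^(NF_i/10), G_i = 10^(G_i,dB/10)
  Stage 1: F_1 = 10^(0.623/10) = 1.154, G_1 = 10^(−0.623/10) = 0.8664
  Stage 2: F_2 = 10^(4.15/10) = 2.600, G_2 = 10^(17.8/10) = 60.26
  Stage 3: F_3 = 10^(5.84/10) = 3.837, G_3 = 10^(−5.11/10) = 0.3083
Friis cascade:
  F = 1.154 + (2.600 − 1)/0.8664 + (3.837 − 1)/52.20 = 3.056
NF = 10 log₁₀(3.056) = 4.85 dB

4.85 dB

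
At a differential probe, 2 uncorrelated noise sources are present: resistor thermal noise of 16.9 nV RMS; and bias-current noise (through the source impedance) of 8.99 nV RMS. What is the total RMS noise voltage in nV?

Uncorrelated sources add in power (mean-square): V_tot = √(ΣV_i²)
V_tot = √[(1.69×10⁻⁸)² + (8.99×10⁻⁹)²] = 1.91×10⁻⁸ V = 19.1 nV

19.1 nV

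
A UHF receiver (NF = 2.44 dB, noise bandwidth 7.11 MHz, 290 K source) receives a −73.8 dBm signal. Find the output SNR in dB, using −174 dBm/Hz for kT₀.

29.2 dB

Noise floor: N = −174 + 10 log₁₀(B) + NF
10 log₁₀(7.11×10⁶) = 68.52 dB
N = −174 + 68.52 + 2.44 = −103.04 dBm
SNR = P_sig − N = −73.8 − (−103.04) = 29.24 dB → 29.2 dB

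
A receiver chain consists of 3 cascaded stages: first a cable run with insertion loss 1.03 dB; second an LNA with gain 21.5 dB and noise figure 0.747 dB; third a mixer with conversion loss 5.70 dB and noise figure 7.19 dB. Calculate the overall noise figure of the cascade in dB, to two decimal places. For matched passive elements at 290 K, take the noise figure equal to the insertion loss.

1.89 dB

Convert to linear (a loss of L dB is a gain of −L dB): F_i = 10^(NF_i/10), G_i = 10^(G_i,dB/10)
  Stage 1: F_1 = 10^(1.03/10) = 1.268, G_1 = 10^(−1.03/10) = 0.7889
  Stage 2: F_2 = 10^(0.747/10) = 1.188, G_2 = 10^(21.5/10) = 141.3
  Stage 3: F_3 = 10^(7.19/10) = 5.236, G_3 = 10^(−5.70/10) = 0.2692
Friis cascade:
  F = 1.268 + (1.188 − 1)/0.7889 + (5.236 − 1)/111.4 = 1.544
NF = 10 log₁₀(1.544) = 1.89 dB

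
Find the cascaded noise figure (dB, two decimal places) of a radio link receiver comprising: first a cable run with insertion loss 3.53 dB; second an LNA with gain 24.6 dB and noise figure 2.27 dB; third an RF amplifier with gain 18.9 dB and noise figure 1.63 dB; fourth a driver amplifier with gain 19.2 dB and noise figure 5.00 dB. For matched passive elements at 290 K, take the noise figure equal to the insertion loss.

Convert to linear (a loss of L dB is a gain of −L dB): F_i = 10^(NF_i/10), G_i = 10^(G_i,dB/10)
  Stage 1: F_1 = 10^(3.53/10) = 2.254, G_1 = 10^(−3.53/10) = 0.4436
  Stage 2: F_2 = 10^(2.27/10) = 1.687, G_2 = 10^(24.6/10) = 288.4
  Stage 3: F_3 = 10^(1.63/10) = 1.455, G_3 = 10^(18.9/10) = 77.62
  Stage 4: F_4 = 10^(5.00/10) = 3.162, G_4 = 10^(19.2/10) = 83.18
Friis cascade:
  F = 2.254 + (1.687 − 1)/0.4436 + (1.455 − 1)/127.9 + (3.162 − 1)/9931 = 3.806
NF = 10 log₁₀(3.806) = 5.80 dB

5.80 dB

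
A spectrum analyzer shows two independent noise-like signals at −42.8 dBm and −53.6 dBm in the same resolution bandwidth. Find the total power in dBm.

Convert to linear, add, convert back:
P₁ = 5.25×10⁻⁸ W, P₂ = 4.37×10⁻⁹ W
P_tot = 5.68×10⁻⁸ W → 10 log₁₀(P_tot / 10⁻³) = −42.5 dBm

−42.5 dBm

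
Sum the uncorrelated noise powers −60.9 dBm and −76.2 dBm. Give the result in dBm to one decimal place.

Convert to linear, add, convert back:
P₁ = 8.13×10⁻¹⁰ W, P₂ = 2.40×10⁻¹¹ W
P_tot = 8.37×10⁻¹⁰ W → 10 log₁₀(P_tot / 10⁻³) = −60.8 dBm

−60.8 dBm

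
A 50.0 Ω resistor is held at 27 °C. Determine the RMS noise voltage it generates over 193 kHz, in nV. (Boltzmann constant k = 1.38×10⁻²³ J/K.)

T = 27 °C + 273.15 = 300.15 K
V_n = √(4kTRB)
4kTRB = 4 × 1.38×10⁻²³ × 300.15 × 5.00×10¹ × 1.93×10⁵ = 1.60×10⁻¹³ V²
V_n = √(1.60×10⁻¹³) = 4.00×10⁻⁷ V = 400 nV

400 nV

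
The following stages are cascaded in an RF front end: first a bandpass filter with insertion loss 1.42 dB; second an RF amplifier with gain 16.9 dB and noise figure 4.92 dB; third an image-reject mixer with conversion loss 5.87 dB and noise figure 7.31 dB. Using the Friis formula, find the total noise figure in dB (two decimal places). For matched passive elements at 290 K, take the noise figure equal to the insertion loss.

6.46 dB

Convert to linear (a loss of L dB is a gain of −L dB): F_i = 10^(NF_i/10), G_i = 10^(G_i,dB/10)
  Stage 1: F_1 = 10^(1.42/10) = 1.387, G_1 = 10^(−1.42/10) = 0.7211
  Stage 2: F_2 = 10^(4.92/10) = 3.105, G_2 = 10^(16.9/10) = 48.98
  Stage 3: F_3 = 10^(7.31/10) = 5.383, G_3 = 10^(−5.87/10) = 0.2588
Friis cascade:
  F = 1.387 + (3.105 − 1)/0.7211 + (5.383 − 1)/35.32 = 4.429
NF = 10 log₁₀(4.429) = 6.46 dB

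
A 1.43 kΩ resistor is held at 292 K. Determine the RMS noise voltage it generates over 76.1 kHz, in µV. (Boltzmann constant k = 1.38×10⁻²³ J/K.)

1.32 µV

V_n = √(4kTRB)
4kTRB = 4 × 1.38×10⁻²³ × 292 × 1.43×10³ × 7.61×10⁴ = 1.75×10⁻¹² V²
V_n = √(1.75×10⁻¹²) = 1.32×10⁻⁶ V = 1.32 µV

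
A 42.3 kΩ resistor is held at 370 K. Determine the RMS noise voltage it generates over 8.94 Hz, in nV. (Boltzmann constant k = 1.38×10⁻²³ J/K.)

87.9 nV

V_n = √(4kTRB)
4kTRB = 4 × 1.38×10⁻²³ × 370 × 4.23×10⁴ × 8.94×10⁰ = 7.72×10⁻¹⁵ V²
V_n = √(7.72×10⁻¹⁵) = 8.79×10⁻⁸ V = 87.9 nV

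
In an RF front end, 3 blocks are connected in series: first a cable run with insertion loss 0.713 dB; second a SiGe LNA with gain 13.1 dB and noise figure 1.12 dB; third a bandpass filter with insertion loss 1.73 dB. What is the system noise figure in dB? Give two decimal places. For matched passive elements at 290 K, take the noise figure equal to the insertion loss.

1.91 dB

Convert to linear (a loss of L dB is a gain of −L dB): F_i = 10^(NF_i/10), G_i = 10^(G_i,dB/10)
  Stage 1: F_1 = 10^(0.713/10) = 1.178, G_1 = 10^(−0.713/10) = 0.8486
  Stage 2: F_2 = 10^(1.12/10) = 1.294, G_2 = 10^(13.1/10) = 20.42
  Stage 3: F_3 = 10^(1.73/10) = 1.489, G_3 = 10^(−1.73/10) = 0.6714
Friis cascade:
  F = 1.178 + (1.294 − 1)/0.8486 + (1.489 − 1)/17.33 = 1.553
NF = 10 log₁₀(1.553) = 1.91 dB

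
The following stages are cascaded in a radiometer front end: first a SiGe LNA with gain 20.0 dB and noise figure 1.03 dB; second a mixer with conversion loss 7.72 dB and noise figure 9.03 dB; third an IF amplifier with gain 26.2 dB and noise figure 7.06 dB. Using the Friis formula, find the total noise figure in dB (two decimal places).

Convert to linear (a loss of L dB is a gain of −L dB): F_i = 10^(NF_i/10), G_i = 10^(G_i,dB/10)
  Stage 1: F_1 = 10^(1.03/10) = 1.268, G_1 = 10^(20.0/10) = 100.0
  Stage 2: F_2 = 10^(9.03/10) = 7.998, G_2 = 10^(−7.72/10) = 0.1690
  Stage 3: F_3 = 10^(7.06/10) = 5.082, G_3 = 10^(26.2/10) = 416.9
Friis cascade:
  F = 1.268 + (7.998 − 1)/100.0 + (5.082 − 1)/16.90 = 1.579
NF = 10 log₁₀(1.579) = 1.98 dB

1.98 dB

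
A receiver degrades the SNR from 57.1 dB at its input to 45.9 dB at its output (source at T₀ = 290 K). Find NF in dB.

NF (dB) = SNR_in(dB) − SNR_out(dB) when the source is at T₀
NF = 57.1 − 45.9 = 11.2 dB

11.2 dB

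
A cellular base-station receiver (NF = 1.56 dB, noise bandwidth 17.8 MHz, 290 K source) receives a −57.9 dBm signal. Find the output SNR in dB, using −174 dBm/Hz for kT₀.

42.0 dB

Noise floor: N = −174 + 10 log₁₀(B) + NF
10 log₁₀(1.78×10⁷) = 72.5 dB
N = −174 + 72.5 + 1.56 = −99.94 dBm
SNR = P_sig − N = −57.9 − (−99.94) = 42.04 dB → 42.0 dB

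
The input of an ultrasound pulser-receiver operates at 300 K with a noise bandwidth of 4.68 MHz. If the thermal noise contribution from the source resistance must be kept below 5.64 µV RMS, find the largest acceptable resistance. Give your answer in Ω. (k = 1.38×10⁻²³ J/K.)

Johnson–Nyquist: V_n = √(4kTRB) ⇒ R = V_n² / (4kTB)
4kTB = 4 × 1.38×10⁻²³ × 300 × 4.68×10⁶ = 7.75×10⁻¹⁴
R = (5.64×10⁻⁶)² / 7.75×10⁻¹⁴ = 4.10×10² Ω = 410 Ω

410 Ω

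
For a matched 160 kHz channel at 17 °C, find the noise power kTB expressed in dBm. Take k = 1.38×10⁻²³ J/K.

−121.9 dBm

T = 17 °C + 273.15 = 290.15 K
P_n = kTB = 1.38×10⁻²³ × 290.15 × 1.60×10⁵ = 6.41×10⁻¹⁶ W
In dBm: 10 log₁₀(6.41×10⁻¹⁶ / 10⁻³) = −121.9 dBm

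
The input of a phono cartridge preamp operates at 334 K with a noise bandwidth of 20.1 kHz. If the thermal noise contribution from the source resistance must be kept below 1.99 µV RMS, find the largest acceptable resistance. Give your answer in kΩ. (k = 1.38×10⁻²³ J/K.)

Johnson–Nyquist: V_n = √(4kTRB) ⇒ R = V_n² / (4kTB)
4kTB = 4 × 1.38×10⁻²³ × 334 × 2.01×10⁴ = 3.71×10⁻¹⁶
R = (1.99×10⁻⁶)² / 3.71×10⁻¹⁶ = 1.07×10⁴ Ω = 10.7 kΩ

10.7 kΩ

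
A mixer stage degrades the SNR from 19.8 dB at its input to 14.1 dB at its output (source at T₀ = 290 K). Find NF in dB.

5.7 dB

NF (dB) = SNR_in(dB) − SNR_out(dB) when the source is at T₀
NF = 19.8 − 14.1 = 5.7 dB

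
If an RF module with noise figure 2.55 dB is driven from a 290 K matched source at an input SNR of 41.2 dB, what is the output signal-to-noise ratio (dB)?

38.65 dB

By definition F = SNR_in/SNR_out, so in dB: SNR_out = SNR_in − NF
SNR_out = 41.2 − 2.55 = 38.65 dB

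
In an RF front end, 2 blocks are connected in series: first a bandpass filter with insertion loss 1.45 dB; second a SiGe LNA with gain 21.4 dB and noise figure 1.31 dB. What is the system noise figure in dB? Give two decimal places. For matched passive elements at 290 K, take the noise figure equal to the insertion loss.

Convert to linear (a loss of L dB is a gain of −L dB): F_i = 10^(NF_i/10), G_i = 10^(G_i,dB/10)
  Stage 1: F_1 = 10^(1.45/10) = 1.396, G_1 = 10^(−1.45/10) = 0.7161
  Stage 2: F_2 = 10^(1.31/10) = 1.352, G_2 = 10^(21.4/10) = 138.0
Friis cascade:
  F = 1.396 + (1.352 − 1)/0.7161 = 1.888
NF = 10 log₁₀(1.888) = 2.76 dB

2.76 dB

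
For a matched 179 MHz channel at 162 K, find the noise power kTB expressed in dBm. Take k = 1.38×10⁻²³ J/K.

−94.0 dBm

P_n = kTB = 1.38×10⁻²³ × 162 × 1.79×10⁸ = 4.00×10⁻¹³ W
In dBm: 10 log₁₀(4.00×10⁻¹³ / 10⁻³) = −94.0 dBm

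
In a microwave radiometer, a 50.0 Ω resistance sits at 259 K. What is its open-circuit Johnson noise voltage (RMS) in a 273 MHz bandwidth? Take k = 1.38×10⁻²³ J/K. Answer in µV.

V_n = √(4kTRB)
4kTRB = 4 × 1.38×10⁻²³ × 259 × 5.00×10¹ × 2.73×10⁸ = 1.95×10⁻¹⁰ V²
V_n = √(1.95×10⁻¹⁰) = 1.40×10⁻⁵ V = 14.0 µV

14.0 µV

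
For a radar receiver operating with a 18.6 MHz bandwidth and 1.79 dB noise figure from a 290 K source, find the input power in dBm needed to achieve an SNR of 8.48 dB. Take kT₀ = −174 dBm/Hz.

−91.0 dBm

Sensitivity = −174 + 10 log₁₀(B) + NF + SNR_min
= −174 + 72.7 + 1.79 + 8.48
= −91.03 dBm → −91.0 dBm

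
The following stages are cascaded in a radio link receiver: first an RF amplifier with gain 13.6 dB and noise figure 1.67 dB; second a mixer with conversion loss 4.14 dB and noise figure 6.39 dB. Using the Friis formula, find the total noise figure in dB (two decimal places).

2.08 dB

Convert to linear (a loss of L dB is a gain of −L dB): F_i = 10^(NF_i/10), G_i = 10^(G_i,dB/10)
  Stage 1: F_1 = 10^(1.67/10) = 1.469, G_1 = 10^(13.6/10) = 22.91
  Stage 2: F_2 = 10^(6.39/10) = 4.355, G_2 = 10^(−4.14/10) = 0.3855
Friis cascade:
  F = 1.469 + (4.355 − 1)/22.91 = 1.615
NF = 10 log₁₀(1.615) = 2.08 dB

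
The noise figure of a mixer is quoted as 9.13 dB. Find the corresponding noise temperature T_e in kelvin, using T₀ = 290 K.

F = 10^(9.13/10) = 8.18465
T_e = (F − 1)·T₀ = (8.18465 − 1) × 290 = 2084 K

2084 K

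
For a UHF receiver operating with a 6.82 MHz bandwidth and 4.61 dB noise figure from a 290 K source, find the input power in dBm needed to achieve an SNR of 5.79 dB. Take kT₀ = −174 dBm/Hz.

−95.3 dBm

Sensitivity = −174 + 10 log₁₀(B) + NF + SNR_min
= −174 + 68.34 + 4.61 + 5.79
= −95.26 dBm → −95.3 dBm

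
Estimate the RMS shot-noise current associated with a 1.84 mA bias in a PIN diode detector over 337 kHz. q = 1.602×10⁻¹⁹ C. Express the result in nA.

14.1 nA

I_n = √(2qI·B)
2qI·B = 2 × 1.602×10⁻¹⁹ × 1.84×10⁻³ × 3.37×10⁵ = 1.99×10⁻¹⁶ A²
I_n = √(1.99×10⁻¹⁶) = 1.41×10⁻⁸ A = 14.1 nA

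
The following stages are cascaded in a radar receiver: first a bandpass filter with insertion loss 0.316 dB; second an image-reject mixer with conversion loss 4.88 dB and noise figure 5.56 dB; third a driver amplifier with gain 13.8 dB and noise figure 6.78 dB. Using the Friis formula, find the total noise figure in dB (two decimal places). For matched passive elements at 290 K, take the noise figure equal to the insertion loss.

Convert to linear (a loss of L dB is a gain of −L dB): F_i = 10^(NF_i/10), G_i = 10^(G_i,dB/10)
  Stage 1: F_1 = 10^(0.316/10) = 1.075, G_1 = 10^(−0.316/10) = 0.9298
  Stage 2: F_2 = 10^(5.56/10) = 3.597, G_2 = 10^(−4.88/10) = 0.3251
  Stage 3: F_3 = 10^(6.78/10) = 4.764, G_3 = 10^(13.8/10) = 23.99
Friis cascade:
  F = 1.075 + (3.597 − 1)/0.9298 + (4.764 − 1)/0.3023 = 16.32
NF = 10 log₁₀(16.32) = 12.13 dB

12.13 dB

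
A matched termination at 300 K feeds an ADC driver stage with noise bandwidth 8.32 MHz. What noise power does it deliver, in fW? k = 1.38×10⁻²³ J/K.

34.4 fW

P_n = kTB = 1.38×10⁻²³ × 300 × 8.32×10⁶ = 3.44×10⁻¹⁴ W = 34.4 fW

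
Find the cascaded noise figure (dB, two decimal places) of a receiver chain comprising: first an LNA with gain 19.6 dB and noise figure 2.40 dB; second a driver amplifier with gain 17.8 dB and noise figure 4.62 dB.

Convert to linear (a loss of L dB is a gain of −L dB): F_i = 10^(NF_i/10), G_i = 10^(G_i,dB/10)
  Stage 1: F_1 = 10^(2.40/10) = 1.738, G_1 = 10^(19.6/10) = 91.20
  Stage 2: F_2 = 10^(4.62/10) = 2.897, G_2 = 10^(17.8/10) = 60.26
Friis cascade:
  F = 1.738 + (2.897 − 1)/91.20 = 1.759
NF = 10 log₁₀(1.759) = 2.45 dB

2.45 dB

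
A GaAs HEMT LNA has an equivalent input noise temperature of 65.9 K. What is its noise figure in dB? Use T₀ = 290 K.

F = 1 + T_e/T₀ = 1 + 65.9/290 = 1.22724
NF = 10 log₁₀(1.22724) = 0.889 dB

0.889 dB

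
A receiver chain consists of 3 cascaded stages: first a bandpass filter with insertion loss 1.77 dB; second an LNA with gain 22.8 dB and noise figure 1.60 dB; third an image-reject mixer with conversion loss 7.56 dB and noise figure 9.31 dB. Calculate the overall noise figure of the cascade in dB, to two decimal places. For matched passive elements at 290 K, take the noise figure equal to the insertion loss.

Convert to linear (a loss of L dB is a gain of −L dB): F_i = 10^(NF_i/10), G_i = 10^(G_i,dB/10)
  Stage 1: F_1 = 10^(1.77/10) = 1.503, G_1 = 10^(−1.77/10) = 0.6653
  Stage 2: F_2 = 10^(1.60/10) = 1.445, G_2 = 10^(22.8/10) = 190.5
  Stage 3: F_3 = 10^(9.31/10) = 8.531, G_3 = 10^(−7.56/10) = 0.1754
Friis cascade:
  F = 1.503 + (1.445 − 1)/0.6653 + (8.531 − 1)/126.8 = 2.232
NF = 10 log₁₀(2.232) = 3.49 dB

3.49 dB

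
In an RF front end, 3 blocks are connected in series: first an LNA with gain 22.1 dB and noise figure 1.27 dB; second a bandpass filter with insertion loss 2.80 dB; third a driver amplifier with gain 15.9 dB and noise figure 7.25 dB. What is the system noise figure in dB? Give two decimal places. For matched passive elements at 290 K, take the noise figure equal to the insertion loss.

Convert to linear (a loss of L dB is a gain of −L dB): F_i = 10^(NF_i/10), G_i = 10^(G_i,dB/10)
  Stage 1: F_1 = 10^(1.27/10) = 1.340, G_1 = 10^(22.1/10) = 162.2
  Stage 2: F_2 = 10^(2.80/10) = 1.905, G_2 = 10^(−2.80/10) = 0.5248
  Stage 3: F_3 = 10^(7.25/10) = 5.309, G_3 = 10^(15.9/10) = 38.90
Friis cascade:
  F = 1.340 + (1.905 − 1)/162.2 + (5.309 − 1)/85.11 = 1.396
NF = 10 log₁₀(1.396) = 1.45 dB

1.45 dB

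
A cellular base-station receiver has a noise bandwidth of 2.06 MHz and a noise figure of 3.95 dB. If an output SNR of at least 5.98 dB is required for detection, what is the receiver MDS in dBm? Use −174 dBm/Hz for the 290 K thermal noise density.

−100.9 dBm

Sensitivity = −174 + 10 log₁₀(B) + NF + SNR_min
= −174 + 63.14 + 3.95 + 5.98
= −100.93 dBm → −100.9 dBm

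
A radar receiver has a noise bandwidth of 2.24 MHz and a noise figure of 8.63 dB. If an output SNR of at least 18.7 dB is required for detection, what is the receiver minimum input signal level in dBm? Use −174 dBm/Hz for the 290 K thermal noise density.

−83.2 dBm

Sensitivity = −174 + 10 log₁₀(B) + NF + SNR_min
= −174 + 63.5 + 8.63 + 18.7
= −83.17 dBm → −83.2 dBm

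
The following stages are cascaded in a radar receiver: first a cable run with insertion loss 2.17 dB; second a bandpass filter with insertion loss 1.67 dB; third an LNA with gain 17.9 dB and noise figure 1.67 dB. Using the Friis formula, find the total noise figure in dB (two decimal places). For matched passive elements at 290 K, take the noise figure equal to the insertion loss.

Convert to linear (a loss of L dB is a gain of −L dB): F_i = 10^(NF_i/10), G_i = 10^(G_i,dB/10)
  Stage 1: F_1 = 10^(2.17/10) = 1.648, G_1 = 10^(−2.17/10) = 0.6067
  Stage 2: F_2 = 10^(1.67/10) = 1.469, G_2 = 10^(−1.67/10) = 0.6808
  Stage 3: F_3 = 10^(1.67/10) = 1.469, G_3 = 10^(17.9/10) = 61.66
Friis cascade:
  F = 1.648 + (1.469 − 1)/0.6067 + (1.469 − 1)/0.4130 = 3.556
NF = 10 log₁₀(3.556) = 5.51 dB

5.51 dB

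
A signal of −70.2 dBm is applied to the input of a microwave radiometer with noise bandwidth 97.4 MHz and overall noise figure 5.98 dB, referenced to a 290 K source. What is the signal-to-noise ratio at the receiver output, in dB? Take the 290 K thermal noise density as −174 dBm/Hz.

Noise floor: N = −174 + 10 log₁₀(B) + NF
10 log₁₀(9.74×10⁷) = 79.89 dB
N = −174 + 79.89 + 5.98 = −88.13 dBm
SNR = P_sig − N = −70.2 − (−88.13) = 17.93 dB → 17.9 dB

17.9 dB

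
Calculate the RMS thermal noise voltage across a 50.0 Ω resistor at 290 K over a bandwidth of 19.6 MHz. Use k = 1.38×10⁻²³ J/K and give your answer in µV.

3.96 µV

V_n = √(4kTRB)
4kTRB = 4 × 1.38×10⁻²³ × 290 × 5.00×10¹ × 1.96×10⁷ = 1.57×10⁻¹¹ V²
V_n = √(1.57×10⁻¹¹) = 3.96×10⁻⁶ V = 3.96 µV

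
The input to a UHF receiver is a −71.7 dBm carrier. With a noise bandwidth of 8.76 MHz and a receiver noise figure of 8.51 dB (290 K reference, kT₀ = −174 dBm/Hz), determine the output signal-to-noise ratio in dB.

Noise floor: N = −174 + 10 log₁₀(B) + NF
10 log₁₀(8.76×10⁶) = 69.43 dB
N = −174 + 69.43 + 8.51 = −96.06 dBm
SNR = P_sig − N = −71.7 − (−96.06) = 24.36 dB → 24.4 dB

24.4 dB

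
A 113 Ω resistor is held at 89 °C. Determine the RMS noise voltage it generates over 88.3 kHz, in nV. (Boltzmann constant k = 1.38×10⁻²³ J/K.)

447 nV

T = 89 °C + 273.15 = 362.15 K
V_n = √(4kTRB)
4kTRB = 4 × 1.38×10⁻²³ × 362.15 × 1.13×10² × 8.83×10⁴ = 1.99×10⁻¹³ V²
V_n = √(1.99×10⁻¹³) = 4.47×10⁻⁷ V = 447 nV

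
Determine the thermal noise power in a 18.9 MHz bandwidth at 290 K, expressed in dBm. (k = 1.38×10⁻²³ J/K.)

P_n = kTB = 1.38×10⁻²³ × 290 × 1.89×10⁷ = 7.56×10⁻¹⁴ W
In dBm: 10 log₁₀(7.56×10⁻¹⁴ / 10⁻³) = −101.2 dBm

−101.2 dBm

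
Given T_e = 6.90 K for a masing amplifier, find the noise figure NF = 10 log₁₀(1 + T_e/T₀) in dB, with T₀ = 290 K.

F = 1 + T_e/T₀ = 1 + 6.90/290 = 1.02379
NF = 10 log₁₀(1.02379) = 0.102 dB

0.102 dB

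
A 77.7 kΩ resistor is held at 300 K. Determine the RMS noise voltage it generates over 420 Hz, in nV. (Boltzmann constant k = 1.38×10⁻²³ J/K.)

V_n = √(4kTRB)
4kTRB = 4 × 1.38×10⁻²³ × 300 × 7.77×10⁴ × 4.20×10² = 5.40×10⁻¹³ V²
V_n = √(5.40×10⁻¹³) = 7.35×10⁻⁷ V = 735 nV

735 nV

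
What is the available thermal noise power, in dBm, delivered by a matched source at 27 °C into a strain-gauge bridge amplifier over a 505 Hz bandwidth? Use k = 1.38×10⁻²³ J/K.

T = 27 °C + 273.15 = 300.15 K
P_n = kTB = 1.38×10⁻²³ × 300.15 × 5.05×10² = 2.09×10⁻¹⁸ W
In dBm: 10 log₁₀(2.09×10⁻¹⁸ / 10⁻³) = −146.8 dBm

−146.8 dBm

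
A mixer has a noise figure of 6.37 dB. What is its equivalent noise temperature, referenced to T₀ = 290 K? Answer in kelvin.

967 K

F = 10^(6.37/10) = 4.33511
T_e = (F − 1)·T₀ = (4.33511 − 1) × 290 = 967 K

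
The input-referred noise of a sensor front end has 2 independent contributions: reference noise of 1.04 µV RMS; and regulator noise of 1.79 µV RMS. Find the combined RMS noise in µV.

Uncorrelated sources add in power (mean-square): V_tot = √(ΣV_i²)
V_tot = √[(1.04×10⁻⁶)² + (1.79×10⁻⁶)²] = 2.07×10⁻⁶ V = 2.07 µV

2.07 µV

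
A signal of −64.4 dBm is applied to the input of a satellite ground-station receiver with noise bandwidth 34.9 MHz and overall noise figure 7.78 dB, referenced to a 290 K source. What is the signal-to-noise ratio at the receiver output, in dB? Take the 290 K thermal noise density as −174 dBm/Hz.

26.4 dB

Noise floor: N = −174 + 10 log₁₀(B) + NF
10 log₁₀(3.49×10⁷) = 75.43 dB
N = −174 + 75.43 + 7.78 = −90.79 dBm
SNR = P_sig − N = −64.4 − (−90.79) = 26.39 dB → 26.4 dB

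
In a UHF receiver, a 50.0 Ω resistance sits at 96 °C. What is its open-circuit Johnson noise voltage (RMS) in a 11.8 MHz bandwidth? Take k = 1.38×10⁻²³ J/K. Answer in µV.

T = 96 °C + 273.15 = 369.15 K
V_n = √(4kTRB)
4kTRB = 4 × 1.38×10⁻²³ × 369.15 × 5.00×10¹ × 1.18×10⁷ = 1.20×10⁻¹¹ V²
V_n = √(1.20×10⁻¹¹) = 3.47×10⁻⁶ V = 3.47 µV

3.47 µV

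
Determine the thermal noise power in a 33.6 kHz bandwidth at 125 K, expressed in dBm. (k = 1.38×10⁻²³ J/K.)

P_n = kTB = 1.38×10⁻²³ × 125 × 3.36×10⁴ = 5.80×10⁻¹⁷ W
In dBm: 10 log₁₀(5.80×10⁻¹⁷ / 10⁻³) = −132.4 dBm

−132.4 dBm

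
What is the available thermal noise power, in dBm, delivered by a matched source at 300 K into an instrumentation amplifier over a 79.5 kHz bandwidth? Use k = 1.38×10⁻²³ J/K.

−124.8 dBm

P_n = kTB = 1.38×10⁻²³ × 300 × 7.95×10⁴ = 3.29×10⁻¹⁶ W
In dBm: 10 log₁₀(3.29×10⁻¹⁶ / 10⁻³) = −124.8 dBm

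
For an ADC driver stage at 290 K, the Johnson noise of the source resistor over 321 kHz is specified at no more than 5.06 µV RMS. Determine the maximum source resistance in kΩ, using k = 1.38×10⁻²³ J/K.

Johnson–Nyquist: V_n = √(4kTRB) ⇒ R = V_n² / (4kTB)
4kTB = 4 × 1.38×10⁻²³ × 290 × 3.21×10⁵ = 5.14×10⁻¹⁵
R = (5.06×10⁻⁶)² / 5.14×10⁻¹⁵ = 4.98×10³ Ω = 4.98 kΩ

4.98 kΩ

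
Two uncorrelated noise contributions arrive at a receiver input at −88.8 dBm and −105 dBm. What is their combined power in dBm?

−88.7 dBm

Convert to linear, add, convert back:
P₁ = 1.32×10⁻¹² W, P₂ = 3.16×10⁻¹⁴ W
P_tot = 1.35×10⁻¹² W → 10 log₁₀(P_tot / 10⁻³) = −88.7 dBm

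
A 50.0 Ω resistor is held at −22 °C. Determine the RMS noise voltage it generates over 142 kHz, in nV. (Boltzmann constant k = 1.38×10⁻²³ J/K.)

314 nV

T = −22 °C + 273.15 = 251.15 K
V_n = √(4kTRB)
4kTRB = 4 × 1.38×10⁻²³ × 251.15 × 5.00×10¹ × 1.42×10⁵ = 9.84×10⁻¹⁴ V²
V_n = √(9.84×10⁻¹⁴) = 3.14×10⁻⁷ V = 314 nV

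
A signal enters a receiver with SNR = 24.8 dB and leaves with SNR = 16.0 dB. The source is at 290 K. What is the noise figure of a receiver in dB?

NF (dB) = SNR_in(dB) − SNR_out(dB) when the source is at T₀
NF = 24.8 − 16.0 = 8.8 dB

8.8 dB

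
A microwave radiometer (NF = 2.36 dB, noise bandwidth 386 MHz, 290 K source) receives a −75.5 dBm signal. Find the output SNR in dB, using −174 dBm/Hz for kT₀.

10.3 dB

Noise floor: N = −174 + 10 log₁₀(B) + NF
10 log₁₀(3.86×10⁸) = 85.87 dB
N = −174 + 85.87 + 2.36 = −85.77 dBm
SNR = P_sig − N = −75.5 − (−85.77) = 10.27 dB → 10.3 dB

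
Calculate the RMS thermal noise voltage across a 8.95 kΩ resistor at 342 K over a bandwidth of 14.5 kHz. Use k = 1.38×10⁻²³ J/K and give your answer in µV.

1.57 µV

V_n = √(4kTRB)
4kTRB = 4 × 1.38×10⁻²³ × 342 × 8.95×10³ × 1.45×10⁴ = 2.45×10⁻¹² V²
V_n = √(2.45×10⁻¹²) = 1.57×10⁻⁶ V = 1.57 µV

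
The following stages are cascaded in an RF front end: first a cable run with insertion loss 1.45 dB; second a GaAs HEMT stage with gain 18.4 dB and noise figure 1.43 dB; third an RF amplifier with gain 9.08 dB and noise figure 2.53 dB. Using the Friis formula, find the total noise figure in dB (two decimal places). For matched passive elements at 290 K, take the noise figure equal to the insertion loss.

2.92 dB

Convert to linear (a loss of L dB is a gain of −L dB): F_i = 10^(NF_i/10), G_i = 10^(G_i,dB/10)
  Stage 1: F_1 = 10^(1.45/10) = 1.396, G_1 = 10^(−1.45/10) = 0.7161
  Stage 2: F_2 = 10^(1.43/10) = 1.390, G_2 = 10^(18.4/10) = 69.18
  Stage 3: F_3 = 10^(2.53/10) = 1.791, G_3 = 10^(9.08/10) = 8.091
Friis cascade:
  F = 1.396 + (1.390 − 1)/0.7161 + (1.791 − 1)/49.55 = 1.957
NF = 10 log₁₀(1.957) = 2.92 dB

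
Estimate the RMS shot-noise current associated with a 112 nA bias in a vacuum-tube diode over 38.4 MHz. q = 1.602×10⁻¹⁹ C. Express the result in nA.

1.17 nA

I_n = √(2qI·B)
2qI·B = 2 × 1.602×10⁻¹⁹ × 1.12×10⁻⁷ × 3.84×10⁷ = 1.38×10⁻¹⁸ A²
I_n = √(1.38×10⁻¹⁸) = 1.17×10⁻⁹ A = 1.17 nA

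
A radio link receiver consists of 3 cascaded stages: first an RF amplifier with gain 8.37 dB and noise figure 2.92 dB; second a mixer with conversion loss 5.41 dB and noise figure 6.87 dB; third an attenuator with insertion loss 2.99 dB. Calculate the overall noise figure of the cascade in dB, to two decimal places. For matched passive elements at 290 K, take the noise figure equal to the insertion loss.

4.80 dB

Convert to linear (a loss of L dB is a gain of −L dB): F_i = 10^(NF_i/10), G_i = 10^(G_i,dB/10)
  Stage 1: F_1 = 10^(2.92/10) = 1.959, G_1 = 10^(8.37/10) = 6.871
  Stage 2: F_2 = 10^(6.87/10) = 4.864, G_2 = 10^(−5.41/10) = 0.2877
  Stage 3: F_3 = 10^(2.99/10) = 1.991, G_3 = 10^(−2.99/10) = 0.5023
Friis cascade:
  F = 1.959 + (4.864 − 1)/6.871 + (1.991 − 1)/1.977 = 3.022
NF = 10 log₁₀(3.022) = 4.80 dB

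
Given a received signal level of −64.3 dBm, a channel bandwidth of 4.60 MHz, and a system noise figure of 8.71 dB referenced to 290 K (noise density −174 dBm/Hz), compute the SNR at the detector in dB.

34.4 dB

Noise floor: N = −174 + 10 log₁₀(B) + NF
10 log₁₀(4.60×10⁶) = 66.63 dB
N = −174 + 66.63 + 8.71 = −98.66 dBm
SNR = P_sig − N = −64.3 − (−98.66) = 34.36 dB → 34.4 dB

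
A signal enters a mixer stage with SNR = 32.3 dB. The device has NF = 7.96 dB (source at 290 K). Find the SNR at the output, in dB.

By definition F = SNR_in/SNR_out, so in dB: SNR_out = SNR_in − NF
SNR_out = 32.3 − 7.96 = 24.34 dB

24.34 dB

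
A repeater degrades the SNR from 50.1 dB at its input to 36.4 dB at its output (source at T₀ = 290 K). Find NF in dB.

13.7 dB

NF (dB) = SNR_in(dB) − SNR_out(dB) when the source is at T₀
NF = 50.1 − 36.4 = 13.7 dB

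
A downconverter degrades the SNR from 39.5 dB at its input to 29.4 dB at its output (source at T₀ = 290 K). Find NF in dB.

NF (dB) = SNR_in(dB) − SNR_out(dB) when the source is at T₀
NF = 39.5 − 29.4 = 10.1 dB

10.1 dB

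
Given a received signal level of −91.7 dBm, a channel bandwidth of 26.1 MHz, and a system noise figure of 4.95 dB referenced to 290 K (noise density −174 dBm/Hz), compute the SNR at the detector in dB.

Noise floor: N = −174 + 10 log₁₀(B) + NF
10 log₁₀(2.61×10⁷) = 74.17 dB
N = −174 + 74.17 + 4.95 = −94.88 dBm
SNR = P_sig − N = −91.7 − (−94.88) = 3.18 dB → 3.2 dB

3.2 dB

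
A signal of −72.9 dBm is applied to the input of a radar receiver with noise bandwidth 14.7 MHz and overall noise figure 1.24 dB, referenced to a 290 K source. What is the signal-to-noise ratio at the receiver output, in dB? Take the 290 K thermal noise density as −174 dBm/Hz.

28.2 dB

Noise floor: N = −174 + 10 log₁₀(B) + NF
10 log₁₀(1.47×10⁷) = 71.67 dB
N = −174 + 71.67 + 1.24 = −101.09 dBm
SNR = P_sig − N = −72.9 − (−101.09) = 28.19 dB → 28.2 dB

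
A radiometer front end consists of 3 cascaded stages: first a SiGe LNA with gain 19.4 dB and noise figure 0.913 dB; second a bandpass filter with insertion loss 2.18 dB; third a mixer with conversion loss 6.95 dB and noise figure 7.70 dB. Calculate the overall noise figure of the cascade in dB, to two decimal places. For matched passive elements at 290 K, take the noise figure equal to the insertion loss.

Convert to linear (a loss of L dB is a gain of −L dB): F_i = 10^(NF_i/10), G_i = 10^(G_i,dB/10)
  Stage 1: F_1 = 10^(0.913/10) = 1.234, G_1 = 10^(19.4/10) = 87.10
  Stage 2: F_2 = 10^(2.18/10) = 1.652, G_2 = 10^(−2.18/10) = 0.6053
  Stage 3: F_3 = 10^(7.70/10) = 5.888, G_3 = 10^(−6.95/10) = 0.2018
Friis cascade:
  F = 1.234 + (1.652 − 1)/87.10 + (5.888 − 1)/52.72 = 1.334
NF = 10 log₁₀(1.334) = 1.25 dB

1.25 dB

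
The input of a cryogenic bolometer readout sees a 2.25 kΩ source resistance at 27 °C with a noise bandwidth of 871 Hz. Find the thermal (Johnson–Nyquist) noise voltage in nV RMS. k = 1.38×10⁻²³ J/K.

180 nV

T = 27 °C + 273.15 = 300.15 K
V_n = √(4kTRB)
4kTRB = 4 × 1.38×10⁻²³ × 300.15 × 2.25×10³ × 8.71×10² = 3.25×10⁻¹⁴ V²
V_n = √(3.25×10⁻¹⁴) = 1.80×10⁻⁷ V = 180 nV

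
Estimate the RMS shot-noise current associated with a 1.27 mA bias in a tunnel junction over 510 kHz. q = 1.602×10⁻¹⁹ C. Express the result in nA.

14.4 nA

I_n = √(2qI·B)
2qI·B = 2 × 1.602×10⁻¹⁹ × 1.27×10⁻³ × 5.10×10⁵ = 2.08×10⁻¹⁶ A²
I_n = √(2.08×10⁻¹⁶) = 1.44×10⁻⁸ A = 14.4 nA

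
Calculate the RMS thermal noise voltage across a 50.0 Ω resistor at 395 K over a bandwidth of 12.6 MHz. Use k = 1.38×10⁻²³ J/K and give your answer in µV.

V_n = √(4kTRB)
4kTRB = 4 × 1.38×10⁻²³ × 395 × 5.00×10¹ × 1.26×10⁷ = 1.37×10⁻¹¹ V²
V_n = √(1.37×10⁻¹¹) = 3.71×10⁻⁶ V = 3.71 µV

3.71 µV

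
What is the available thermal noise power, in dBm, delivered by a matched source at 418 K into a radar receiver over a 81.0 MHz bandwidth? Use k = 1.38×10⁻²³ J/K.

P_n = kTB = 1.38×10⁻²³ × 418 × 8.10×10⁷ = 4.67×10⁻¹³ W
In dBm: 10 log₁₀(4.67×10⁻¹³ / 10⁻³) = −93.3 dBm

−93.3 dBm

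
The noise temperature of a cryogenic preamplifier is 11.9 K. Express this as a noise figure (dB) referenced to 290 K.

0.175 dB

F = 1 + T_e/T₀ = 1 + 11.9/290 = 1.04103
NF = 10 log₁₀(1.04103) = 0.175 dB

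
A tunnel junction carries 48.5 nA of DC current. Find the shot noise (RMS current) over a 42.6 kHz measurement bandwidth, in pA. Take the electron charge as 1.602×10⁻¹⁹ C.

I_n = √(2qI·B)
2qI·B = 2 × 1.602×10⁻¹⁹ × 4.85×10⁻⁸ × 4.26×10⁴ = 6.62×10⁻²² A²
I_n = √(6.62×10⁻²²) = 2.57×10⁻¹¹ A = 25.7 pA

25.7 pA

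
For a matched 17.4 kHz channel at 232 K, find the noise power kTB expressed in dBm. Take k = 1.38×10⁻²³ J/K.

P_n = kTB = 1.38×10⁻²³ × 232 × 1.74×10⁴ = 5.57×10⁻¹⁷ W
In dBm: 10 log₁₀(5.57×10⁻¹⁷ / 10⁻³) = −132.5 dBm

−132.5 dBm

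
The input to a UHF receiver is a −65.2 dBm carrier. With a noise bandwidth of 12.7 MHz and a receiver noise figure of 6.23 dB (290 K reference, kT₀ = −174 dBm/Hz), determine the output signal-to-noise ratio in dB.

Noise floor: N = −174 + 10 log₁₀(B) + NF
10 log₁₀(1.27×10⁷) = 71.04 dB
N = −174 + 71.04 + 6.23 = −96.73 dBm
SNR = P_sig − N = −65.2 − (−96.73) = 31.53 dB → 31.5 dB

31.5 dB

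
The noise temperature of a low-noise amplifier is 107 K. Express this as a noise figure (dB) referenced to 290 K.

1.36 dB

F = 1 + T_e/T₀ = 1 + 107/290 = 1.36897
NF = 10 log₁₀(1.36897) = 1.36 dB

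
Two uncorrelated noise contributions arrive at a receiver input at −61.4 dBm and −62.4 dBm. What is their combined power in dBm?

−58.9 dBm

Convert to linear, add, convert back:
P₁ = 7.24×10⁻¹⁰ W, P₂ = 5.75×10⁻¹⁰ W
P_tot = 1.30×10⁻⁹ W → 10 log₁₀(P_tot / 10⁻³) = −58.9 dBm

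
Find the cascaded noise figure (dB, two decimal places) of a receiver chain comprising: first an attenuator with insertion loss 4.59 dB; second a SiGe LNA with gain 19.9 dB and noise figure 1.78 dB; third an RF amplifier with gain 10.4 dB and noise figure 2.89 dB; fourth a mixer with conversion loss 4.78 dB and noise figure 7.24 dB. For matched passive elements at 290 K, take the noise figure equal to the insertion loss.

Convert to linear (a loss of L dB is a gain of −L dB): F_i = 10^(NF_i/10), G_i = 10^(G_i,dB/10)
  Stage 1: F_1 = 10^(4.59/10) = 2.877, G_1 = 10^(−4.59/10) = 0.3475
  Stage 2: F_2 = 10^(1.78/10) = 1.507, G_2 = 10^(19.9/10) = 97.72
  Stage 3: F_3 = 10^(2.89/10) = 1.945, G_3 = 10^(10.4/10) = 10.96
  Stage 4: F_4 = 10^(7.24/10) = 5.297, G_4 = 10^(−4.78/10) = 0.3327
Friis cascade:
  F = 2.877 + (1.507 − 1)/0.3475 + (1.945 − 1)/33.96 + (5.297 − 1)/372.4 = 4.374
NF = 10 log₁₀(4.374) = 6.41 dB

6.41 dB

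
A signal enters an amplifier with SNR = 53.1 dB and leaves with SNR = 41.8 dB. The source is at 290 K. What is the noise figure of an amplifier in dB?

NF (dB) = SNR_in(dB) − SNR_out(dB) when the source is at T₀
NF = 53.1 − 41.8 = 11.3 dB

11.3 dB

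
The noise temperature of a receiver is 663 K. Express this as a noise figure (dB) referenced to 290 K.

F = 1 + T_e/T₀ = 1 + 663/290 = 3.28621
NF = 10 log₁₀(3.28621) = 5.17 dB

5.17 dB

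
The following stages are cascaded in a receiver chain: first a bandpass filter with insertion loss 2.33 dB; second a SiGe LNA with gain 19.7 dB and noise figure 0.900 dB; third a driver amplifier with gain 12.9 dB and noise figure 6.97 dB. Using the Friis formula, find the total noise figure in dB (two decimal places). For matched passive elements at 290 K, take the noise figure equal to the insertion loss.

3.38 dB

Convert to linear (a loss of L dB is a gain of −L dB): F_i = 10^(NF_i/10), G_i = 10^(G_i,dB/10)
  Stage 1: F_1 = 10^(2.33/10) = 1.710, G_1 = 10^(−2.33/10) = 0.5848
  Stage 2: F_2 = 10^(0.900/10) = 1.230, G_2 = 10^(19.7/10) = 93.33
  Stage 3: F_3 = 10^(6.97/10) = 4.977, G_3 = 10^(12.9/10) = 19.50
Friis cascade:
  F = 1.710 + (1.230 − 1)/0.5848 + (4.977 − 1)/54.58 = 2.177
NF = 10 log₁₀(2.177) = 3.38 dB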